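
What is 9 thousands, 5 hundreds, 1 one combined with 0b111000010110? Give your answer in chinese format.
Convert 9 thousands, 5 hundreds, 1 one (place-value notation) → 9×1000 + 5×100 + 1 = 9501 (decimal)
Convert 0b111000010110 (binary) → 2048 + 1024 + 512 + 16 + 4 + 2 = 3606 (decimal)
Compute 9501 + 3606 = 13107
Convert 13107 (decimal) → 13107 = 1×10000 + 3×1000 + 1×100 + 7 → 一万三千一百零七 (Chinese numeral)
一万三千一百零七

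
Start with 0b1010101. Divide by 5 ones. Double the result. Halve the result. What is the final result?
Convert 0b1010101 (binary) → 64 + 16 + 4 + 1 = 85 (decimal)
Start: 85
Convert 5 ones (place-value notation) → 5 (decimal)
85 ÷ 5 = 17
17 × 2 = 34
34 ÷ 2 = 17
17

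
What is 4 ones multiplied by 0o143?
Convert 4 ones (place-value notation) → 4 (decimal)
Convert 0o143 (octal) → 1×64 + 4×8 + 3 = 99 (decimal)
Compute 4 × 99 = 396
396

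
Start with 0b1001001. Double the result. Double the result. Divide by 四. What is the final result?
Convert 0b1001001 (binary) → 64 + 8 + 1 = 73 (decimal)
Start: 73
73 × 2 = 146
146 × 2 = 292
Convert 四 (Chinese numeral) → 4 (decimal)
292 ÷ 4 = 73
73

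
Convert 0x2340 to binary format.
Convert 0x2340 (hexadecimal) → 2×4096 + 3×256 + 4×16 = 9024 (decimal)
Convert 9024 (decimal) → 9024 = 8192 + 512 + 256 + 64 → 0b10001101000000 (binary)
0b10001101000000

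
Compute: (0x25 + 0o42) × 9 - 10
Convert 0x25 (hexadecimal) → 2×16 + 5 = 37 (decimal)
Convert 0o42 (octal) → 4×8 + 2 = 34 (decimal)
Expression in decimal: (37 + 34) × 9 - 10
Parentheses first: 37 + 34 = 71
Multiply: 71 × 9 = 639
Subtract: 639 - 10 = 629
629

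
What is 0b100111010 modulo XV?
Convert 0b100111010 (binary) → 256 + 32 + 16 + 8 + 2 = 314 (decimal)
Convert XV (Roman numeral) → 10 + 5 = 15 (decimal)
Compute 314 mod 15 = 14
14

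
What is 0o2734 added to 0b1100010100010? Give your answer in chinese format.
Convert 0o2734 (octal) → 2×512 + 7×64 + 3×8 + 4 = 1500 (decimal)
Convert 0b1100010100010 (binary) → 4096 + 2048 + 128 + 32 + 2 = 6306 (decimal)
Compute 1500 + 6306 = 7806
Convert 7806 (decimal) → 7806 = 7×1000 + 8×100 + 6 → 七千八百零六 (Chinese numeral)
七千八百零六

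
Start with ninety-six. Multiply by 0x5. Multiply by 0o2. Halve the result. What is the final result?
Convert ninety-six (English words) → 96 (decimal)
Start: 96
Convert 0x5 (hexadecimal) → 5 (decimal)
96 × 5 = 480
Convert 0o2 (octal) → 2 (decimal)
480 × 2 = 960
960 ÷ 2 = 480
480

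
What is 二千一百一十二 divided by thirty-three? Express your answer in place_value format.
Convert 二千一百一十二 (Chinese numeral) → 2×1000 + 1×100 + 1×10 + 2 = 2112 (decimal)
Convert thirty-three (English words) → 33 (decimal)
Compute 2112 ÷ 33 = 64
Convert 64 (decimal) → 64 = 6×10 + 4 → 6 tens, 4 ones (place-value notation)
6 tens, 4 ones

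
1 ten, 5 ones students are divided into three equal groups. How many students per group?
Convert 1 ten, 5 ones (place-value notation) → 1×10 + 5 = 15 (decimal)
Convert three (English words) → 3 (decimal)
Compute 15 ÷ 3 = 5
5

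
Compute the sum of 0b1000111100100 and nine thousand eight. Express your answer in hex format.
Convert 0b1000111100100 (binary) → 4096 + 256 + 128 + 64 + 32 + 4 = 4580 (decimal)
Convert nine thousand eight (English words) → 9×1000 + 8 = 9008 (decimal)
Compute 4580 + 9008 = 13588
Convert 13588 (decimal) → 13588 = 3×4096 + 5×256 + 1×16 + 4 → 0x3514 (hexadecimal)
0x3514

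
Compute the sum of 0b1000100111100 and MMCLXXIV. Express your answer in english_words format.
Convert 0b1000100111100 (binary) → 4096 + 256 + 32 + 16 + 8 + 4 = 4412 (decimal)
Convert MMCLXXIV (Roman numeral) → 1000 + 1000 + 100 + 50 + 10 + 10 + 4 = 2174 (decimal)
Compute 4412 + 2174 = 6586
Convert 6586 (decimal) → 6586 = 6×1000 + 5×100 + 86 → six thousand five hundred eighty-six (English words)
six thousand five hundred eighty-six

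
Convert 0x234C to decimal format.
Convert 0x234C (hexadecimal) → 2×4096 + 3×256 + 4×16 + 12 = 9036 (decimal)
9036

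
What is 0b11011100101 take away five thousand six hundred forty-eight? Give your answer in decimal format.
Convert 0b11011100101 (binary) → 1024 + 512 + 128 + 64 + 32 + 4 + 1 = 1765 (decimal)
Convert five thousand six hundred forty-eight (English words) → 5×1000 + 6×100 + 48 = 5648 (decimal)
Compute 1765 - 5648 = -3883
-3883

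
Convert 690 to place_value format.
Convert 690 (decimal) → 690 = 6×100 + 9×10 → 6 hundreds, 9 tens (place-value notation)
6 hundreds, 9 tens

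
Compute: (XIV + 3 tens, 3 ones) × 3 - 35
Convert XIV (Roman numeral) → 10 + 4 = 14 (decimal)
Convert 3 tens, 3 ones (place-value notation) → 3×10 + 3 = 33 (decimal)
Expression in decimal: (14 + 33) × 3 - 35
Parentheses first: 14 + 33 = 47
Multiply: 47 × 3 = 141
Subtract: 141 - 35 = 106
106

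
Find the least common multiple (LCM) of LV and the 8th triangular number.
Convert LV (Roman numeral) → 50 + 5 = 55 (decimal)
Convert the 8th triangular number (triangular index) → 8×9/2 = 36 (decimal)
Compute lcm(55, 36) = 1980
1980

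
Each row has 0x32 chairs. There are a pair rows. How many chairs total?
Convert 0x32 (hexadecimal) → 3×16 + 2 = 50 (decimal)
Convert a pair (colloquial) → 2 (decimal)
Compute 50 × 2 = 100
100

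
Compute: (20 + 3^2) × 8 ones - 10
Convert 3^2 (power) → 9 (decimal)
Convert 8 ones (place-value notation) → 8 (decimal)
Expression in decimal: (20 + 9) × 8 - 10
Parentheses first: 20 + 9 = 29
Multiply: 29 × 8 = 232
Subtract: 232 - 10 = 222
222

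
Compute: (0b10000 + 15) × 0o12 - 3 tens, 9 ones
Convert 0b10000 (binary) → 16 (decimal)
Convert 0o12 (octal) → 1×8 + 2 = 10 (decimal)
Convert 3 tens, 9 ones (place-value notation) → 3×10 + 9 = 39 (decimal)
Expression in decimal: (16 + 15) × 10 - 39
Parentheses first: 16 + 15 = 31
Multiply: 31 × 10 = 310
Subtract: 310 - 39 = 271
271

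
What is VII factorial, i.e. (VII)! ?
Convert VII (Roman numeral) → 5 + 1 + 1 = 7 (decimal)
Compute 7! = 5040
5040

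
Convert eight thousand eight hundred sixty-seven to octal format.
Convert eight thousand eight hundred sixty-seven (English words) → 8×1000 + 8×100 + 67 = 8867 (decimal)
Convert 8867 (decimal) → 8867 = 2×4096 + 1×512 + 2×64 + 4×8 + 3 → 0o21243 (octal)
0o21243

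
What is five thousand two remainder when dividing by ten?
Convert five thousand two (English words) → 5×1000 + 2 = 5002 (decimal)
Convert ten (English words) → 10 (decimal)
Compute 5002 mod 10 = 2
2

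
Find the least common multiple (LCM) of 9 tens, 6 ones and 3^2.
Convert 9 tens, 6 ones (place-value notation) → 9×10 + 6 = 96 (decimal)
Convert 3^2 (power) → 9 (decimal)
Compute lcm(96, 9) = 288
288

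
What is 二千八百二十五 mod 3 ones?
Convert 二千八百二十五 (Chinese numeral) → 2×1000 + 8×100 + 2×10 + 5 = 2825 (decimal)
Convert 3 ones (place-value notation) → 3 (decimal)
Compute 2825 mod 3 = 2
2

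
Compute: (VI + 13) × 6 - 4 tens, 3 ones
Convert VI (Roman numeral) → 5 + 1 = 6 (decimal)
Convert 4 tens, 3 ones (place-value notation) → 4×10 + 3 = 43 (decimal)
Expression in decimal: (6 + 13) × 6 - 43
Parentheses first: 6 + 13 = 19
Multiply: 19 × 6 = 114
Subtract: 114 - 43 = 71
71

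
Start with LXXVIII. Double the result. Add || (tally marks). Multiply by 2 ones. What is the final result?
Convert LXXVIII (Roman numeral) → 50 + 10 + 10 + 5 + 1 + 1 + 1 = 78 (decimal)
Start: 78
78 × 2 = 156
Convert || (tally marks) → 2 (decimal)
156 + 2 = 158
Convert 2 ones (place-value notation) → 2 (decimal)
158 × 2 = 316
316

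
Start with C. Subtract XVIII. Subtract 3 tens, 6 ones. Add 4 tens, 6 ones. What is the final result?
Convert C (Roman numeral) → 100 (decimal)
Start: 100
Convert XVIII (Roman numeral) → 10 + 5 + 1 + 1 + 1 = 18 (decimal)
100 - 18 = 82
Convert 3 tens, 6 ones (place-value notation) → 3×10 + 6 = 36 (decimal)
82 - 36 = 46
Convert 4 tens, 6 ones (place-value notation) → 4×10 + 6 = 46 (decimal)
46 + 46 = 92
92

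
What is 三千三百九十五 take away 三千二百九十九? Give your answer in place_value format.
Convert 三千三百九十五 (Chinese numeral) → 3×1000 + 3×100 + 9×10 + 5 = 3395 (decimal)
Convert 三千二百九十九 (Chinese numeral) → 3×1000 + 2×100 + 9×10 + 9 = 3299 (decimal)
Compute 3395 - 3299 = 96
Convert 96 (decimal) → 96 = 9×10 + 6 → 9 tens, 6 ones (place-value notation)
9 tens, 6 ones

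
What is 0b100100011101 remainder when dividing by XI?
Convert 0b100100011101 (binary) → 2048 + 256 + 16 + 8 + 4 + 1 = 2333 (decimal)
Convert XI (Roman numeral) → 10 + 1 = 11 (decimal)
Compute 2333 mod 11 = 1
1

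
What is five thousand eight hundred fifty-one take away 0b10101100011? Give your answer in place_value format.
Convert five thousand eight hundred fifty-one (English words) → 5×1000 + 8×100 + 51 = 5851 (decimal)
Convert 0b10101100011 (binary) → 1024 + 256 + 64 + 32 + 2 + 1 = 1379 (decimal)
Compute 5851 - 1379 = 4472
Convert 4472 (decimal) → 4472 = 4×1000 + 4×100 + 7×10 + 2 → 4 thousands, 4 hundreds, 7 tens, 2 ones (place-value notation)
4 thousands, 4 hundreds, 7 tens, 2 ones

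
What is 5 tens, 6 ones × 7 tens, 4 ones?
Convert 5 tens, 6 ones (place-value notation) → 5×10 + 6 = 56 (decimal)
Convert 7 tens, 4 ones (place-value notation) → 7×10 + 4 = 74 (decimal)
Compute 56 × 74 = 4144
4144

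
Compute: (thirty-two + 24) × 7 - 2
Convert thirty-two (English words) → 32 (decimal)
Expression in decimal: (32 + 24) × 7 - 2
Parentheses first: 32 + 24 = 56
Multiply: 56 × 7 = 392
Subtract: 392 - 2 = 390
390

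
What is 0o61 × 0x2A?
Convert 0o61 (octal) → 6×8 + 1 = 49 (decimal)
Convert 0x2A (hexadecimal) → 2×16 + 10 = 42 (decimal)
Compute 49 × 42 = 2058
2058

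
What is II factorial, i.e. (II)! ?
Convert II (Roman numeral) → 1 + 1 = 2 (decimal)
Compute 2! = 2
2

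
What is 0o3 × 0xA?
Convert 0o3 (octal) → 3 (decimal)
Convert 0xA (hexadecimal) → 10 (decimal)
Compute 3 × 10 = 30
30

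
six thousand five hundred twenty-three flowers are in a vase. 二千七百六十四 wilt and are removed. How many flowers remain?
Convert six thousand five hundred twenty-three (English words) → 6×1000 + 5×100 + 23 = 6523 (decimal)
Convert 二千七百六十四 (Chinese numeral) → 2×1000 + 7×100 + 6×10 + 4 = 2764 (decimal)
Compute 6523 - 2764 = 3759
3759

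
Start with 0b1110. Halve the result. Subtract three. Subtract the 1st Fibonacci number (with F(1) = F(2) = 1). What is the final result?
Convert 0b1110 (binary) → 8 + 4 + 2 = 14 (decimal)
Start: 14
14 ÷ 2 = 7
Convert three (English words) → 3 (decimal)
7 - 3 = 4
Convert the 1st Fibonacci number (with F(1) = F(2) = 1) (Fibonacci index) → 1 (decimal)
4 - 1 = 3
3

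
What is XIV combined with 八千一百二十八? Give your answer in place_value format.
Convert XIV (Roman numeral) → 10 + 4 = 14 (decimal)
Convert 八千一百二十八 (Chinese numeral) → 8×1000 + 1×100 + 2×10 + 8 = 8128 (decimal)
Compute 14 + 8128 = 8142
Convert 8142 (decimal) → 8142 = 8×1000 + 1×100 + 4×10 + 2 → 8 thousands, 1 hundred, 4 tens, 2 ones (place-value notation)
8 thousands, 1 hundred, 4 tens, 2 ones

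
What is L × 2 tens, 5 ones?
Convert L (Roman numeral) → 50 (decimal)
Convert 2 tens, 5 ones (place-value notation) → 2×10 + 5 = 25 (decimal)
Compute 50 × 25 = 1250
1250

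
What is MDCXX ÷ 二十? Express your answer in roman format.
Convert MDCXX (Roman numeral) → 1000 + 500 + 100 + 10 + 10 = 1620 (decimal)
Convert 二十 (Chinese numeral) → 2×10 = 20 (decimal)
Compute 1620 ÷ 20 = 81
Convert 81 (decimal) → 81 = 50 + 10 + 10 + 10 + 1 → LXXXI (Roman numeral)
LXXXI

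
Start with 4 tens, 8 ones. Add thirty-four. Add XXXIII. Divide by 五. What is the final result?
Convert 4 tens, 8 ones (place-value notation) → 4×10 + 8 = 48 (decimal)
Start: 48
Convert thirty-four (English words) → 34 (decimal)
48 + 34 = 82
Convert XXXIII (Roman numeral) → 10 + 10 + 10 + 1 + 1 + 1 = 33 (decimal)
82 + 33 = 115
Convert 五 (Chinese numeral) → 5 (decimal)
115 ÷ 5 = 23
23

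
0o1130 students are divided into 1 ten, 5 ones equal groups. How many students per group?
Convert 0o1130 (octal) → 1×512 + 1×64 + 3×8 = 600 (decimal)
Convert 1 ten, 5 ones (place-value notation) → 1×10 + 5 = 15 (decimal)
Compute 600 ÷ 15 = 40
40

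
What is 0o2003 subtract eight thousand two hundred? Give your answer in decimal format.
Convert 0o2003 (octal) → 2×512 + 3 = 1027 (decimal)
Convert eight thousand two hundred (English words) → 8×1000 + 2×100 = 8200 (decimal)
Compute 1027 - 8200 = -7173
-7173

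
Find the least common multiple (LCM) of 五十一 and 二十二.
Convert 五十一 (Chinese numeral) → 5×10 + 1 = 51 (decimal)
Convert 二十二 (Chinese numeral) → 2×10 + 2 = 22 (decimal)
Compute lcm(51, 22) = 1122
1122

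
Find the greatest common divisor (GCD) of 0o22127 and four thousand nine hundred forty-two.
Convert 0o22127 (octal) → 2×4096 + 2×512 + 1×64 + 2×8 + 7 = 9303 (decimal)
Convert four thousand nine hundred forty-two (English words) → 4×1000 + 9×100 + 42 = 4942 (decimal)
Compute gcd(9303, 4942) = 7
7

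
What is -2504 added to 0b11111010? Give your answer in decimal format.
Convert 0b11111010 (binary) → 128 + 64 + 32 + 16 + 8 + 2 = 250 (decimal)
Compute -2504 + 250 = -2254
-2254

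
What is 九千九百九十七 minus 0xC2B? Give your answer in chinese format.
Convert 九千九百九十七 (Chinese numeral) → 9×1000 + 9×100 + 9×10 + 7 = 9997 (decimal)
Convert 0xC2B (hexadecimal) → 12×256 + 2×16 + 11 = 3115 (decimal)
Compute 9997 - 3115 = 6882
Convert 6882 (decimal) → 6882 = 6×1000 + 8×100 + 8×10 + 2 → 六千八百八十二 (Chinese numeral)
六千八百八十二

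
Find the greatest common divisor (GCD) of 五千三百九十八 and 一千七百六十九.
Convert 五千三百九十八 (Chinese numeral) → 5×1000 + 3×100 + 9×10 + 8 = 5398 (decimal)
Convert 一千七百六十九 (Chinese numeral) → 1×1000 + 7×100 + 6×10 + 9 = 1769 (decimal)
Compute gcd(5398, 1769) = 1
1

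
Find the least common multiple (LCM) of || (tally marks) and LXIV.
Convert || (tally marks) → 2 (decimal)
Convert LXIV (Roman numeral) → 50 + 10 + 4 = 64 (decimal)
Compute lcm(2, 64) = 64
64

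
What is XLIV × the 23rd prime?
Convert XLIV (Roman numeral) → 40 + 4 = 44 (decimal)
Convert the 23rd prime (prime index) → 83 (decimal)
Compute 44 × 83 = 3652
3652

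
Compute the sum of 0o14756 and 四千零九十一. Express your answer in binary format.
Convert 0o14756 (octal) → 1×4096 + 4×512 + 7×64 + 5×8 + 6 = 6638 (decimal)
Convert 四千零九十一 (Chinese numeral) → 4×1000 + 9×10 + 1 = 4091 (decimal)
Compute 6638 + 4091 = 10729
Convert 10729 (decimal) → 10729 = 8192 + 2048 + 256 + 128 + 64 + 32 + 8 + 1 → 0b10100111101001 (binary)
0b10100111101001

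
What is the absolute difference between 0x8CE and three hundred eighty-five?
Convert 0x8CE (hexadecimal) → 8×256 + 12×16 + 14 = 2254 (decimal)
Convert three hundred eighty-five (English words) → 3×100 + 85 = 385 (decimal)
Compute |2254 - 385| = 1869
1869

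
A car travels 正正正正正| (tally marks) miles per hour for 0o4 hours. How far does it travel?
Convert 正正正正正| (tally marks) → 5 + 5 + 5 + 5 + 5 + 1 = 26 (decimal)
Convert 0o4 (octal) → 4 (decimal)
Compute 26 × 4 = 104
104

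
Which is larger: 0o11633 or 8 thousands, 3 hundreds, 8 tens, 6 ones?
Convert 0o11633 (octal) → 1×4096 + 1×512 + 6×64 + 3×8 + 3 = 5019 (decimal)
Convert 8 thousands, 3 hundreds, 8 tens, 6 ones (place-value notation) → 8×1000 + 3×100 + 8×10 + 6 = 8386 (decimal)
Compare 5019 vs 8386: larger = 8386
8386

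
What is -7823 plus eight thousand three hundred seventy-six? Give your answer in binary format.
Convert eight thousand three hundred seventy-six (English words) → 8×1000 + 3×100 + 76 = 8376 (decimal)
Compute -7823 + 8376 = 553
Convert 553 (decimal) → 553 = 512 + 32 + 8 + 1 → 0b1000101001 (binary)
0b1000101001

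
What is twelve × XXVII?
Convert twelve (English words) → 12 (decimal)
Convert XXVII (Roman numeral) → 10 + 10 + 5 + 1 + 1 = 27 (decimal)
Compute 12 × 27 = 324
324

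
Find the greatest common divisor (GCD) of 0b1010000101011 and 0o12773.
Convert 0b1010000101011 (binary) → 4096 + 1024 + 32 + 8 + 2 + 1 = 5163 (decimal)
Convert 0o12773 (octal) → 1×4096 + 2×512 + 7×64 + 7×8 + 3 = 5627 (decimal)
Compute gcd(5163, 5627) = 1
1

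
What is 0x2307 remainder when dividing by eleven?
Convert 0x2307 (hexadecimal) → 2×4096 + 3×256 + 7 = 8967 (decimal)
Convert eleven (English words) → 11 (decimal)
Compute 8967 mod 11 = 2
2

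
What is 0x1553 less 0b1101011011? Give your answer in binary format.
Convert 0x1553 (hexadecimal) → 1×4096 + 5×256 + 5×16 + 3 = 5459 (decimal)
Convert 0b1101011011 (binary) → 512 + 256 + 64 + 16 + 8 + 2 + 1 = 859 (decimal)
Compute 5459 - 859 = 4600
Convert 4600 (decimal) → 4600 = 4096 + 256 + 128 + 64 + 32 + 16 + 8 → 0b1000111111000 (binary)
0b1000111111000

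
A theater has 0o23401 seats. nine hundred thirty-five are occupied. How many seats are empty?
Convert 0o23401 (octal) → 2×4096 + 3×512 + 4×64 + 1 = 9985 (decimal)
Convert nine hundred thirty-five (English words) → 9×100 + 35 = 935 (decimal)
Compute 9985 - 935 = 9050
9050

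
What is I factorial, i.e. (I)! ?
Convert I (Roman numeral) → 1 (decimal)
Compute 1! = 1
1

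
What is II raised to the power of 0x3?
Convert II (Roman numeral) → 1 + 1 = 2 (decimal)
Convert 0x3 (hexadecimal) → 3 (decimal)
Compute 2 ^ 3 = 8
8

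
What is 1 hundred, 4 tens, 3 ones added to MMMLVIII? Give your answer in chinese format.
Convert 1 hundred, 4 tens, 3 ones (place-value notation) → 1×100 + 4×10 + 3 = 143 (decimal)
Convert MMMLVIII (Roman numeral) → 1000 + 1000 + 1000 + 50 + 5 + 1 + 1 + 1 = 3058 (decimal)
Compute 143 + 3058 = 3201
Convert 3201 (decimal) → 3201 = 3×1000 + 2×100 + 1 → 三千二百零一 (Chinese numeral)
三千二百零一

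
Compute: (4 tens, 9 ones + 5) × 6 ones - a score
Convert 4 tens, 9 ones (place-value notation) → 4×10 + 9 = 49 (decimal)
Convert 6 ones (place-value notation) → 6 (decimal)
Convert a score (colloquial) → 20 (decimal)
Expression in decimal: (49 + 5) × 6 - 20
Parentheses first: 49 + 5 = 54
Multiply: 54 × 6 = 324
Subtract: 324 - 20 = 304
304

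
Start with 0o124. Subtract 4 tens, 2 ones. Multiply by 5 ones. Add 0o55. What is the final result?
Convert 0o124 (octal) → 1×64 + 2×8 + 4 = 84 (decimal)
Start: 84
Convert 4 tens, 2 ones (place-value notation) → 4×10 + 2 = 42 (decimal)
84 - 42 = 42
Convert 5 ones (place-value notation) → 5 (decimal)
42 × 5 = 210
Convert 0o55 (octal) → 5×8 + 5 = 45 (decimal)
210 + 45 = 255
255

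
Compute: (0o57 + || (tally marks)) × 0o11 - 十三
Convert 0o57 (octal) → 5×8 + 7 = 47 (decimal)
Convert || (tally marks) → 2 (decimal)
Convert 0o11 (octal) → 1×8 + 1 = 9 (decimal)
Convert 十三 (Chinese numeral) → 1×10 + 3 = 13 (decimal)
Expression in decimal: (47 + 2) × 9 - 13
Parentheses first: 47 + 2 = 49
Multiply: 49 × 9 = 441
Subtract: 441 - 13 = 428
428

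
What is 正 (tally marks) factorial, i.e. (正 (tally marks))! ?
Convert 正 (tally marks) → 5 (decimal)
Compute 5! = 120
120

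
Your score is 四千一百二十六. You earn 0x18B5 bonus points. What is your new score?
Convert 四千一百二十六 (Chinese numeral) → 4×1000 + 1×100 + 2×10 + 6 = 4126 (decimal)
Convert 0x18B5 (hexadecimal) → 1×4096 + 8×256 + 11×16 + 5 = 6325 (decimal)
Compute 4126 + 6325 = 10451
10451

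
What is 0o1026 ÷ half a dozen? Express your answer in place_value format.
Convert 0o1026 (octal) → 1×512 + 2×8 + 6 = 534 (decimal)
Convert half a dozen (colloquial) → 6 (decimal)
Compute 534 ÷ 6 = 89
Convert 89 (decimal) → 89 = 8×10 + 9 → 8 tens, 9 ones (place-value notation)
8 tens, 9 ones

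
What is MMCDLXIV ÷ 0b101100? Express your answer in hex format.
Convert MMCDLXIV (Roman numeral) → 1000 + 1000 + 400 + 50 + 10 + 4 = 2464 (decimal)
Convert 0b101100 (binary) → 32 + 8 + 4 = 44 (decimal)
Compute 2464 ÷ 44 = 56
Convert 56 (decimal) → 56 = 3×16 + 8 → 0x38 (hexadecimal)
0x38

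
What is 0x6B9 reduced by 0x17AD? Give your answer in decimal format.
Convert 0x6B9 (hexadecimal) → 6×256 + 11×16 + 9 = 1721 (decimal)
Convert 0x17AD (hexadecimal) → 1×4096 + 7×256 + 10×16 + 13 = 6061 (decimal)
Compute 1721 - 6061 = -4340
-4340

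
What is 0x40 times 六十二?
Convert 0x40 (hexadecimal) → 4×16 = 64 (decimal)
Convert 六十二 (Chinese numeral) → 6×10 + 2 = 62 (decimal)
Compute 64 × 62 = 3968
3968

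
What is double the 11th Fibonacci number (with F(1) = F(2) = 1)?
The 11th Fibonacci number (with F(1) = F(2) = 1): 1, 1, 2, 3, 5, 8, 13, 21, 34, 55, 89 → 89
Compute 89 × 2 = 178
178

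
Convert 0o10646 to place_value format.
Convert 0o10646 (octal) → 1×4096 + 6×64 + 4×8 + 6 = 4518 (decimal)
Convert 4518 (decimal) → 4518 = 4×1000 + 5×100 + 1×10 + 8 → 4 thousands, 5 hundreds, 1 ten, 8 ones (place-value notation)
4 thousands, 5 hundreds, 1 ten, 8 ones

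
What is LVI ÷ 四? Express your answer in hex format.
Convert LVI (Roman numeral) → 50 + 5 + 1 = 56 (decimal)
Convert 四 (Chinese numeral) → 4 (decimal)
Compute 56 ÷ 4 = 14
Convert 14 (decimal) → 0xE (hexadecimal)
0xE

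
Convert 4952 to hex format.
Convert 4952 (decimal) → 4952 = 1×4096 + 3×256 + 5×16 + 8 → 0x1358 (hexadecimal)
0x1358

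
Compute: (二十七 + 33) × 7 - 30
Convert 二十七 (Chinese numeral) → 2×10 + 7 = 27 (decimal)
Expression in decimal: (27 + 33) × 7 - 30
Parentheses first: 27 + 33 = 60
Multiply: 60 × 7 = 420
Subtract: 420 - 30 = 390
390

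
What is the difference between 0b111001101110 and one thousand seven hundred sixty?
Convert 0b111001101110 (binary) → 2048 + 1024 + 512 + 64 + 32 + 8 + 4 + 2 = 3694 (decimal)
Convert one thousand seven hundred sixty (English words) → 1×1000 + 7×100 + 60 = 1760 (decimal)
Difference: |3694 - 1760| = 1934
1934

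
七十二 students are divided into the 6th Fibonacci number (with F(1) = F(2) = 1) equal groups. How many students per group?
Convert 七十二 (Chinese numeral) → 7×10 + 2 = 72 (decimal)
Convert the 6th Fibonacci number (with F(1) = F(2) = 1) (Fibonacci index) → 1, 1, 2, 3, 5, 8 → 8 (decimal)
Compute 72 ÷ 8 = 9
9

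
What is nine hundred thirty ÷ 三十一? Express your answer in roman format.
Convert nine hundred thirty (English words) → 9×100 + 30 = 930 (decimal)
Convert 三十一 (Chinese numeral) → 3×10 + 1 = 31 (decimal)
Compute 930 ÷ 31 = 30
Convert 30 (decimal) → 30 = 10 + 10 + 10 → XXX (Roman numeral)
XXX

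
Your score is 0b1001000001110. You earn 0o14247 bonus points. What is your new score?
Convert 0b1001000001110 (binary) → 4096 + 512 + 8 + 4 + 2 = 4622 (decimal)
Convert 0o14247 (octal) → 1×4096 + 4×512 + 2×64 + 4×8 + 7 = 6311 (decimal)
Compute 4622 + 6311 = 10933
10933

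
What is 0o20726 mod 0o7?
Convert 0o20726 (octal) → 2×4096 + 7×64 + 2×8 + 6 = 8662 (decimal)
Convert 0o7 (octal) → 7 (decimal)
Compute 8662 mod 7 = 3
3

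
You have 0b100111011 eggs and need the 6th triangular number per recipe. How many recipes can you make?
Convert 0b100111011 (binary) → 256 + 32 + 16 + 8 + 2 + 1 = 315 (decimal)
Convert the 6th triangular number (triangular index) → 6×7/2 = 21 (decimal)
Compute 315 ÷ 21 = 15
15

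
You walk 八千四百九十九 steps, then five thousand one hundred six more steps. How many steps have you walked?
Convert 八千四百九十九 (Chinese numeral) → 8×1000 + 4×100 + 9×10 + 9 = 8499 (decimal)
Convert five thousand one hundred six (English words) → 5×1000 + 1×100 + 6 = 5106 (decimal)
Compute 8499 + 5106 = 13605
13605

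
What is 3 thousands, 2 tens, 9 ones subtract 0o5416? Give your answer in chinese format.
Convert 3 thousands, 2 tens, 9 ones (place-value notation) → 3×1000 + 2×10 + 9 = 3029 (decimal)
Convert 0o5416 (octal) → 5×512 + 4×64 + 1×8 + 6 = 2830 (decimal)
Compute 3029 - 2830 = 199
Convert 199 (decimal) → 199 = 1×100 + 9×10 + 9 → 一百九十九 (Chinese numeral)
一百九十九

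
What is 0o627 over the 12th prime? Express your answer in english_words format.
Convert 0o627 (octal) → 6×64 + 2×8 + 7 = 407 (decimal)
Convert the 12th prime (prime index) → 37 (decimal)
Compute 407 ÷ 37 = 11
Convert 11 (decimal) → eleven (English words)
eleven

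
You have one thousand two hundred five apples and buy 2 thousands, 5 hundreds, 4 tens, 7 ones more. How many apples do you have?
Convert one thousand two hundred five (English words) → 1×1000 + 2×100 + 5 = 1205 (decimal)
Convert 2 thousands, 5 hundreds, 4 tens, 7 ones (place-value notation) → 2×1000 + 5×100 + 4×10 + 7 = 2547 (decimal)
Compute 1205 + 2547 = 3752
3752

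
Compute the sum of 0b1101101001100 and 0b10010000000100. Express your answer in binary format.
Convert 0b1101101001100 (binary) → 4096 + 2048 + 512 + 256 + 64 + 8 + 4 = 6988 (decimal)
Convert 0b10010000000100 (binary) → 8192 + 1024 + 4 = 9220 (decimal)
Compute 6988 + 9220 = 16208
Convert 16208 (decimal) → 16208 = 8192 + 4096 + 2048 + 1024 + 512 + 256 + 64 + 16 → 0b11111101010000 (binary)
0b11111101010000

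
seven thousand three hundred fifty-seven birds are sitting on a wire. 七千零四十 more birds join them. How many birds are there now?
Convert seven thousand three hundred fifty-seven (English words) → 7×1000 + 3×100 + 57 = 7357 (decimal)
Convert 七千零四十 (Chinese numeral) → 7×1000 + 4×10 = 7040 (decimal)
Compute 7357 + 7040 = 14397
14397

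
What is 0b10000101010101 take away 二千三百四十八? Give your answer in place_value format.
Convert 0b10000101010101 (binary) → 8192 + 256 + 64 + 16 + 4 + 1 = 8533 (decimal)
Convert 二千三百四十八 (Chinese numeral) → 2×1000 + 3×100 + 4×10 + 8 = 2348 (decimal)
Compute 8533 - 2348 = 6185
Convert 6185 (decimal) → 6185 = 6×1000 + 1×100 + 8×10 + 5 → 6 thousands, 1 hundred, 8 tens, 5 ones (place-value notation)
6 thousands, 1 hundred, 8 tens, 5 ones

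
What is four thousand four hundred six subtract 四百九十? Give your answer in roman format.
Convert four thousand four hundred six (English words) → 4×1000 + 4×100 + 6 = 4406 (decimal)
Convert 四百九十 (Chinese numeral) → 4×100 + 9×10 = 490 (decimal)
Compute 4406 - 490 = 3916
Convert 3916 (decimal) → 3916 = 1000 + 1000 + 1000 + 900 + 10 + 5 + 1 → MMMCMXVI (Roman numeral)
MMMCMXVI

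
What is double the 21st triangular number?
The 21st triangular number = 21×22/2 = 231
Compute 231 × 2 = 462
462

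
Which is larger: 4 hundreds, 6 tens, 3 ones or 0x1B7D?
Convert 4 hundreds, 6 tens, 3 ones (place-value notation) → 4×100 + 6×10 + 3 = 463 (decimal)
Convert 0x1B7D (hexadecimal) → 1×4096 + 11×256 + 7×16 + 13 = 7037 (decimal)
Compare 463 vs 7037: larger = 7037
7037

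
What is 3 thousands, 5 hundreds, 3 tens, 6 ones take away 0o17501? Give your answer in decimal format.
Convert 3 thousands, 5 hundreds, 3 tens, 6 ones (place-value notation) → 3×1000 + 5×100 + 3×10 + 6 = 3536 (decimal)
Convert 0o17501 (octal) → 1×4096 + 7×512 + 5×64 + 1 = 8001 (decimal)
Compute 3536 - 8001 = -4465
-4465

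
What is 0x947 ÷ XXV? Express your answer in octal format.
Convert 0x947 (hexadecimal) → 9×256 + 4×16 + 7 = 2375 (decimal)
Convert XXV (Roman numeral) → 10 + 10 + 5 = 25 (decimal)
Compute 2375 ÷ 25 = 95
Convert 95 (decimal) → 95 = 1×64 + 3×8 + 7 → 0o137 (octal)
0o137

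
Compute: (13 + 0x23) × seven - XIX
Convert 0x23 (hexadecimal) → 2×16 + 3 = 35 (decimal)
Convert seven (English words) → 7 (decimal)
Convert XIX (Roman numeral) → 10 + 9 = 19 (decimal)
Expression in decimal: (13 + 35) × 7 - 19
Parentheses first: 13 + 35 = 48
Multiply: 48 × 7 = 336
Subtract: 336 - 19 = 317
317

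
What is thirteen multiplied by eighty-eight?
Convert thirteen (English words) → 13 (decimal)
Convert eighty-eight (English words) → 88 (decimal)
Compute 13 × 88 = 1144
1144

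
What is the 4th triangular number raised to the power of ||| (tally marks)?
Convert the 4th triangular number (triangular index) → 4×5/2 = 10 (decimal)
Convert ||| (tally marks) → 3 (decimal)
Compute 10 ^ 3 = 1000
1000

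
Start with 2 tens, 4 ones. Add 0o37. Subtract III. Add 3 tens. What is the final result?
Convert 2 tens, 4 ones (place-value notation) → 2×10 + 4 = 24 (decimal)
Start: 24
Convert 0o37 (octal) → 3×8 + 7 = 31 (decimal)
24 + 31 = 55
Convert III (Roman numeral) → 1 + 1 + 1 = 3 (decimal)
55 - 3 = 52
Convert 3 tens (place-value notation) → 3×10 = 30 (decimal)
52 + 30 = 82
82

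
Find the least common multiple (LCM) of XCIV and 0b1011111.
Convert XCIV (Roman numeral) → 90 + 4 = 94 (decimal)
Convert 0b1011111 (binary) → 64 + 16 + 8 + 4 + 2 + 1 = 95 (decimal)
Compute lcm(94, 95) = 8930
8930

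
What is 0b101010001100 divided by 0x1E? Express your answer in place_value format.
Convert 0b101010001100 (binary) → 2048 + 512 + 128 + 8 + 4 = 2700 (decimal)
Convert 0x1E (hexadecimal) → 1×16 + 14 = 30 (decimal)
Compute 2700 ÷ 30 = 90
Convert 90 (decimal) → 90 = 9×10 → 9 tens (place-value notation)
9 tens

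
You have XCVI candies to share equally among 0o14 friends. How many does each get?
Convert XCVI (Roman numeral) → 90 + 5 + 1 = 96 (decimal)
Convert 0o14 (octal) → 1×8 + 4 = 12 (decimal)
Compute 96 ÷ 12 = 8
8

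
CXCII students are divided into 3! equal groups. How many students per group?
Convert CXCII (Roman numeral) → 100 + 90 + 1 + 1 = 192 (decimal)
Convert 3! (factorial) → 6 (decimal)
Compute 192 ÷ 6 = 32
32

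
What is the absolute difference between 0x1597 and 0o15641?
Convert 0x1597 (hexadecimal) → 1×4096 + 5×256 + 9×16 + 7 = 5527 (decimal)
Convert 0o15641 (octal) → 1×4096 + 5×512 + 6×64 + 4×8 + 1 = 7073 (decimal)
Compute |5527 - 7073| = 1546
1546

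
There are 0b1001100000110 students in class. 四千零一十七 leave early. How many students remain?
Convert 0b1001100000110 (binary) → 4096 + 512 + 256 + 4 + 2 = 4870 (decimal)
Convert 四千零一十七 (Chinese numeral) → 4×1000 + 1×10 + 7 = 4017 (decimal)
Compute 4870 - 4017 = 853
853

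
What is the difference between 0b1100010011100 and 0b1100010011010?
Convert 0b1100010011100 (binary) → 4096 + 2048 + 128 + 16 + 8 + 4 = 6300 (decimal)
Convert 0b1100010011010 (binary) → 4096 + 2048 + 128 + 16 + 8 + 2 = 6298 (decimal)
Difference: |6300 - 6298| = 2
2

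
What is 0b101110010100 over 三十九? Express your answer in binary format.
Convert 0b101110010100 (binary) → 2048 + 512 + 256 + 128 + 16 + 4 = 2964 (decimal)
Convert 三十九 (Chinese numeral) → 3×10 + 9 = 39 (decimal)
Compute 2964 ÷ 39 = 76
Convert 76 (decimal) → 76 = 64 + 8 + 4 → 0b1001100 (binary)
0b1001100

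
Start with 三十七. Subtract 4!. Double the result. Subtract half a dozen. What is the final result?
Convert 三十七 (Chinese numeral) → 3×10 + 7 = 37 (decimal)
Start: 37
Convert 4! (factorial) → 24 (decimal)
37 - 24 = 13
13 × 2 = 26
Convert half a dozen (colloquial) → 6 (decimal)
26 - 6 = 20
20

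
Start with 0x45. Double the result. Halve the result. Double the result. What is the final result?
Convert 0x45 (hexadecimal) → 4×16 + 5 = 69 (decimal)
Start: 69
69 × 2 = 138
138 ÷ 2 = 69
69 × 2 = 138
138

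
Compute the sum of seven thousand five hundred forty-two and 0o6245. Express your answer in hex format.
Convert seven thousand five hundred forty-two (English words) → 7×1000 + 5×100 + 42 = 7542 (decimal)
Convert 0o6245 (octal) → 6×512 + 2×64 + 4×8 + 5 = 3237 (decimal)
Compute 7542 + 3237 = 10779
Convert 10779 (decimal) → 10779 = 2×4096 + 10×256 + 1×16 + 11 → 0x2A1B (hexadecimal)
0x2A1B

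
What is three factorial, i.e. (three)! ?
Convert three (English words) → 3 (decimal)
Compute 3! = 6
6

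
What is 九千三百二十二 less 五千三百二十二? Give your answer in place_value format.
Convert 九千三百二十二 (Chinese numeral) → 9×1000 + 3×100 + 2×10 + 2 = 9322 (decimal)
Convert 五千三百二十二 (Chinese numeral) → 5×1000 + 3×100 + 2×10 + 2 = 5322 (decimal)
Compute 9322 - 5322 = 4000
Convert 4000 (decimal) → 4000 = 4×1000 → 4 thousands (place-value notation)
4 thousands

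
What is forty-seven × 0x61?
Convert forty-seven (English words) → 47 (decimal)
Convert 0x61 (hexadecimal) → 6×16 + 1 = 97 (decimal)
Compute 47 × 97 = 4559
4559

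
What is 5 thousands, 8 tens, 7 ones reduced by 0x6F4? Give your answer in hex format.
Convert 5 thousands, 8 tens, 7 ones (place-value notation) → 5×1000 + 8×10 + 7 = 5087 (decimal)
Convert 0x6F4 (hexadecimal) → 6×256 + 15×16 + 4 = 1780 (decimal)
Compute 5087 - 1780 = 3307
Convert 3307 (decimal) → 3307 = 12×256 + 14×16 + 11 → 0xCEB (hexadecimal)
0xCEB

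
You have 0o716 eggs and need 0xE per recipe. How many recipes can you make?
Convert 0o716 (octal) → 7×64 + 1×8 + 6 = 462 (decimal)
Convert 0xE (hexadecimal) → 14 (decimal)
Compute 462 ÷ 14 = 33
33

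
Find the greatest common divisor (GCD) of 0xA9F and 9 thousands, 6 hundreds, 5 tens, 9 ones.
Convert 0xA9F (hexadecimal) → 10×256 + 9×16 + 15 = 2719 (decimal)
Convert 9 thousands, 6 hundreds, 5 tens, 9 ones (place-value notation) → 9×1000 + 6×100 + 5×10 + 9 = 9659 (decimal)
Compute gcd(2719, 9659) = 1
1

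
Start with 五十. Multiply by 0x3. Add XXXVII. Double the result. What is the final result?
Convert 五十 (Chinese numeral) → 5×10 = 50 (decimal)
Start: 50
Convert 0x3 (hexadecimal) → 3 (decimal)
50 × 3 = 150
Convert XXXVII (Roman numeral) → 10 + 10 + 10 + 5 + 1 + 1 = 37 (decimal)
150 + 37 = 187
187 × 2 = 374
374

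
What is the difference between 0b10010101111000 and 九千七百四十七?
Convert 0b10010101111000 (binary) → 8192 + 1024 + 256 + 64 + 32 + 16 + 8 = 9592 (decimal)
Convert 九千七百四十七 (Chinese numeral) → 9×1000 + 7×100 + 4×10 + 7 = 9747 (decimal)
Difference: |9592 - 9747| = 155
155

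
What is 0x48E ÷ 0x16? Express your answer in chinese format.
Convert 0x48E (hexadecimal) → 4×256 + 8×16 + 14 = 1166 (decimal)
Convert 0x16 (hexadecimal) → 1×16 + 6 = 22 (decimal)
Compute 1166 ÷ 22 = 53
Convert 53 (decimal) → 53 = 5×10 + 3 → 五十三 (Chinese numeral)
五十三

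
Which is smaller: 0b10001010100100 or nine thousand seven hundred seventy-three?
Convert 0b10001010100100 (binary) → 8192 + 512 + 128 + 32 + 4 = 8868 (decimal)
Convert nine thousand seven hundred seventy-three (English words) → 9×1000 + 7×100 + 73 = 9773 (decimal)
Compare 8868 vs 9773: smaller = 8868
8868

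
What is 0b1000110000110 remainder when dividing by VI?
Convert 0b1000110000110 (binary) → 4096 + 256 + 128 + 4 + 2 = 4486 (decimal)
Convert VI (Roman numeral) → 5 + 1 = 6 (decimal)
Compute 4486 mod 6 = 4
4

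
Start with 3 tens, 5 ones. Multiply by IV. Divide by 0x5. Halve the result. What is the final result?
Convert 3 tens, 5 ones (place-value notation) → 3×10 + 5 = 35 (decimal)
Start: 35
Convert IV (Roman numeral) → 4 (decimal)
35 × 4 = 140
Convert 0x5 (hexadecimal) → 5 (decimal)
140 ÷ 5 = 28
28 ÷ 2 = 14
14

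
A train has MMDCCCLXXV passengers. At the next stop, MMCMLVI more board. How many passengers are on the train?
Convert MMDCCCLXXV (Roman numeral) → 1000 + 1000 + 500 + 100 + 100 + 100 + 50 + 10 + 10 + 5 = 2875 (decimal)
Convert MMCMLVI (Roman numeral) → 1000 + 1000 + 900 + 50 + 5 + 1 = 2956 (decimal)
Compute 2875 + 2956 = 5831
5831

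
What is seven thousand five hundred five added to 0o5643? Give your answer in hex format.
Convert seven thousand five hundred five (English words) → 7×1000 + 5×100 + 5 = 7505 (decimal)
Convert 0o5643 (octal) → 5×512 + 6×64 + 4×8 + 3 = 2979 (decimal)
Compute 7505 + 2979 = 10484
Convert 10484 (decimal) → 10484 = 2×4096 + 8×256 + 15×16 + 4 → 0x28F4 (hexadecimal)
0x28F4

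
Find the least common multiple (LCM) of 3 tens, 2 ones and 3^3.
Convert 3 tens, 2 ones (place-value notation) → 3×10 + 2 = 32 (decimal)
Convert 3^3 (power) → 27 (decimal)
Compute lcm(32, 27) = 864
864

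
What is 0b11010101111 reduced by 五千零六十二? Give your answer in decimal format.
Convert 0b11010101111 (binary) → 1024 + 512 + 128 + 32 + 8 + 4 + 2 + 1 = 1711 (decimal)
Convert 五千零六十二 (Chinese numeral) → 5×1000 + 6×10 + 2 = 5062 (decimal)
Compute 1711 - 5062 = -3351
-3351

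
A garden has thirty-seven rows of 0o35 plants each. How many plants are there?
Convert 0o35 (octal) → 3×8 + 5 = 29 (decimal)
Convert thirty-seven (English words) → 37 (decimal)
Compute 29 × 37 = 1073
1073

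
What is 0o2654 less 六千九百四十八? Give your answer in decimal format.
Convert 0o2654 (octal) → 2×512 + 6×64 + 5×8 + 4 = 1452 (decimal)
Convert 六千九百四十八 (Chinese numeral) → 6×1000 + 9×100 + 4×10 + 8 = 6948 (decimal)
Compute 1452 - 6948 = -5496
-5496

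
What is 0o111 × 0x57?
Convert 0o111 (octal) → 1×64 + 1×8 + 1 = 73 (decimal)
Convert 0x57 (hexadecimal) → 5×16 + 7 = 87 (decimal)
Compute 73 × 87 = 6351
6351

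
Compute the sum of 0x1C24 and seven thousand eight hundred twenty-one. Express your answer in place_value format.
Convert 0x1C24 (hexadecimal) → 1×4096 + 12×256 + 2×16 + 4 = 7204 (decimal)
Convert seven thousand eight hundred twenty-one (English words) → 7×1000 + 8×100 + 21 = 7821 (decimal)
Compute 7204 + 7821 = 15025
Convert 15025 (decimal) → 15025 = 15×1000 + 2×10 + 5 → 15 thousands, 2 tens, 5 ones (place-value notation)
15 thousands, 2 tens, 5 ones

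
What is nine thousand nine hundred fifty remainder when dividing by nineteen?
Convert nine thousand nine hundred fifty (English words) → 9×1000 + 9×100 + 50 = 9950 (decimal)
Convert nineteen (English words) → 19 (decimal)
Compute 9950 mod 19 = 13
13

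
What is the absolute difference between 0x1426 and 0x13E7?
Convert 0x1426 (hexadecimal) → 1×4096 + 4×256 + 2×16 + 6 = 5158 (decimal)
Convert 0x13E7 (hexadecimal) → 1×4096 + 3×256 + 14×16 + 7 = 5095 (decimal)
Compute |5158 - 5095| = 63
63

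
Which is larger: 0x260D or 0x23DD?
Convert 0x260D (hexadecimal) → 2×4096 + 6×256 + 13 = 9741 (decimal)
Convert 0x23DD (hexadecimal) → 2×4096 + 3×256 + 13×16 + 13 = 9181 (decimal)
Compare 9741 vs 9181: larger = 9741
9741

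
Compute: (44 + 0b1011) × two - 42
Convert 0b1011 (binary) → 8 + 2 + 1 = 11 (decimal)
Convert two (English words) → 2 (decimal)
Expression in decimal: (44 + 11) × 2 - 42
Parentheses first: 44 + 11 = 55
Multiply: 55 × 2 = 110
Subtract: 110 - 42 = 68
68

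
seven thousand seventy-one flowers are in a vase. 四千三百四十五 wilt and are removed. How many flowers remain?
Convert seven thousand seventy-one (English words) → 7×1000 + 71 = 7071 (decimal)
Convert 四千三百四十五 (Chinese numeral) → 4×1000 + 3×100 + 4×10 + 5 = 4345 (decimal)
Compute 7071 - 4345 = 2726
2726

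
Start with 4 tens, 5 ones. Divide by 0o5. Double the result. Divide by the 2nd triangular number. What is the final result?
Convert 4 tens, 5 ones (place-value notation) → 4×10 + 5 = 45 (decimal)
Start: 45
Convert 0o5 (octal) → 5 (decimal)
45 ÷ 5 = 9
9 × 2 = 18
Convert the 2nd triangular number (triangular index) → 2×3/2 = 3 (decimal)
18 ÷ 3 = 6
6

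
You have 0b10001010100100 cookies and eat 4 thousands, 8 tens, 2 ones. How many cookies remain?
Convert 0b10001010100100 (binary) → 8192 + 512 + 128 + 32 + 4 = 8868 (decimal)
Convert 4 thousands, 8 tens, 2 ones (place-value notation) → 4×1000 + 8×10 + 2 = 4082 (decimal)
Compute 8868 - 4082 = 4786
4786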